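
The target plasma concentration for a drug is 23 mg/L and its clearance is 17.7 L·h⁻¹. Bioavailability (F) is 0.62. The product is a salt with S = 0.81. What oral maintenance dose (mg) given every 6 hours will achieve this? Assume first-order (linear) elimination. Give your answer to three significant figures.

D = CL × Css × τ / F / S = 17.70 × 23 × 6 / 0.62 / 0.81 = 4864 mg

4860 mg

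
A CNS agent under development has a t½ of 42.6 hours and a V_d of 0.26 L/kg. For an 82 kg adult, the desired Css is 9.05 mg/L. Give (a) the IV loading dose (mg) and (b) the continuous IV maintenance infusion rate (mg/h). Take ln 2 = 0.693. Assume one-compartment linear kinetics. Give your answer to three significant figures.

(a) 193 mg; (b) 3.14 mg/h

Vd = 0.26 L/kg × 82 kg = 21.32 L
LD = Vd × C = 21.32 × 9.05 = 192.9 mg
CL = 0.693 × Vd / t½ = 0.693 × 21.32 / 42.6 = 0.3468 L/h
Infusion rate = CL × Css = 0.3468 × 9.05 = 3.139 mg/h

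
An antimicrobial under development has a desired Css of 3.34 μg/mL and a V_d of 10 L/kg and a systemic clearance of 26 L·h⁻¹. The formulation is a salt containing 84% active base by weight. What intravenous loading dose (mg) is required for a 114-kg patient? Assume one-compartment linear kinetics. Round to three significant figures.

4530 mg

Vd = 10 L/kg × 114 kg = 1140 L
LD is governed by Vd — clearance does not enter the loading-dose calculation.
LD = Vd × C / S = 1140 × 3.340 / 0.84 = 4533 mg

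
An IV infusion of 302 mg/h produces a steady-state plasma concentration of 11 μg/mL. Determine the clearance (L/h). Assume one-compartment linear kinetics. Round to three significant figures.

27.5 L/h

At steady state, infusion rate = CL × Css, so CL = rate / Css.
CL = 302 / 11 = 27.45 L/h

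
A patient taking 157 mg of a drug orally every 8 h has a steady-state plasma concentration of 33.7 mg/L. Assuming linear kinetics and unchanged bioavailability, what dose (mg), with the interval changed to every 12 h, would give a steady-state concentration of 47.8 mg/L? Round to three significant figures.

334 mg

With linear kinetics, Css is proportional to dose rate (D/τ) at fixed clearance.
D₂ = D₁ × (Css,target / Css,current) × (τ₂/τ₁) = 157 × (47.8/33.7) × (12/8) = 334.0 mg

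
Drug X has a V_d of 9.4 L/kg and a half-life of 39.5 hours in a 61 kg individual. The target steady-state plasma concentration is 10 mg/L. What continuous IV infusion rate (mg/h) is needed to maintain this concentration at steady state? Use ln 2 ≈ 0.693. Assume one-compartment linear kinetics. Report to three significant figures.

101 mg/h

Vd = 9.4 L/kg × 61 kg = 573.4 L
CL = ln 2 · Vd / t½ = 0.693 × 573.4 / 39.5 = 10.06 L/h
Infusion rate = CL × Css = 10.06 × 10 = 100.6 mg/h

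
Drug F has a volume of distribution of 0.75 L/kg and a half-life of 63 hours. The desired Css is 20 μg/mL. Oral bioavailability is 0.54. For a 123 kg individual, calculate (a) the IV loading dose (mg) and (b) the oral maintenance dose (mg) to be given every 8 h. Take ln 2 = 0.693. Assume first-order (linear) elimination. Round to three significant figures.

(a) 1850 mg; (b) 301 mg

Vd(total) = 123 kg × 0.75 L/kg = 92.25 L
LD = Vd × C = 92.25 × 20 = 1845 mg
CL = 0.693 × Vd / t½ = 0.693 × 92.25 / 63 = 1.015 L/h
D = CL × Css × τ / F = 1.015 × 20 × 8 / 0.54 = 300.7 mg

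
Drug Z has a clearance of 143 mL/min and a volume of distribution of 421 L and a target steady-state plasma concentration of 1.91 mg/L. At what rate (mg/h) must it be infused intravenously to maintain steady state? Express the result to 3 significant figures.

16.4 mg/h

Convert clearance: 143 mL/min × 60 min/h ÷ 1000 mL/L = 8.580 L/h
Rate = CL × Css = 8.580 × 1.91 = 16.39 mg/h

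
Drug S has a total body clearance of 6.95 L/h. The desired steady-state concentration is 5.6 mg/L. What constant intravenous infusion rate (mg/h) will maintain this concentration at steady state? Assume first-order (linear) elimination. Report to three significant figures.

At steady state, infusion rate equals elimination rate: rate in = CL × Css.
R₀ = 6.950 × 5.6 = 38.92 mg/h

38.9 mg/h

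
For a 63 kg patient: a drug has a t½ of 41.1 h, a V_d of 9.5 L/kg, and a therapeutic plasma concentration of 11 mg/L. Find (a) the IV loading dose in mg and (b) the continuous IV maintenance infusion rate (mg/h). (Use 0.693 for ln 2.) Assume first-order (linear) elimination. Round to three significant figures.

(a) 6580 mg; (b) 111 mg/h

Vd(total) = 63 kg × 9.5 L/kg = 598.5 L
LD = Vd × C = 598.5 × 11 = 6584 mg
CL = 0.693 × Vd / t½ = 0.693 × 598.5 / 41.1 = 10.09 L/h
Infusion rate = CL × Css = 10.09 × 11 = 111.0 mg/h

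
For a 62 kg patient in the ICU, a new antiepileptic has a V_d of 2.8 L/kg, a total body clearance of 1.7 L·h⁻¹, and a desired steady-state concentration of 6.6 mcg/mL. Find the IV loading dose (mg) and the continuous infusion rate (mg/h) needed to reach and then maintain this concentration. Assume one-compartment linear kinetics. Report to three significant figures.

(a) 1150 mg; (b) 11.2 mg/h

Vd = 2.8 L/kg × 62 kg = 173.6 L
Loading dose = Vd × C = 173.6 × 6.6 = 1146 mg
Maintenance infusion rate = CL × Css = 1.700 × 6.6 = 11.22 mg/h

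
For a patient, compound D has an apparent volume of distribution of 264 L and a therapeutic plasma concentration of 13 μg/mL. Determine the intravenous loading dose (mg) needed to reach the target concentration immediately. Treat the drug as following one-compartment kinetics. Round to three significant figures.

LD = Vd × C = 264.0 × 13.00 = 3432 mg

3430 mg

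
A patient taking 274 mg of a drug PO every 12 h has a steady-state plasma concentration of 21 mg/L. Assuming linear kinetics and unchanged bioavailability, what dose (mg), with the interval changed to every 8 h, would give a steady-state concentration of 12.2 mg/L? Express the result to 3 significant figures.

106 mg

For first-order elimination, Css ∝ F·D/(CL·τ); F and CL are unchanged, so Css ∝ D/τ.
D₂ = D₁ × (Css,target / Css,current) × (τ₂/τ₁) = 274 × (12.2/21) × (8/12) = 106.1 mg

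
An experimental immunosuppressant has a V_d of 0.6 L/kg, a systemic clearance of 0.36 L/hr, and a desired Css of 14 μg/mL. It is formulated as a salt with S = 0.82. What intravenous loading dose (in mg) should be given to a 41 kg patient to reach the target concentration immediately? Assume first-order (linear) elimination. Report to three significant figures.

420 mg

Vd(total) = 41 kg × 0.6 L/kg = 24.60 L
LD = Vd × C / S = 24.60 × 14.00 / 0.82 = 420.0 mg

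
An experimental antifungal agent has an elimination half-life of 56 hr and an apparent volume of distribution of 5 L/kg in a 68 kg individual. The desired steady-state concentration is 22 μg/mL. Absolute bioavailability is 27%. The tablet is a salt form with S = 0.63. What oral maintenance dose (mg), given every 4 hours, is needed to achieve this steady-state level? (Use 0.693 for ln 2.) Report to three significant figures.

Vd = 5 L/kg × 68 kg = 340.0 L
k = 0.693/56 = 0.01238 h⁻¹, so CL = k·Vd = 0.01238 × 340.0 = 4.209 L/h
D = CL × Css × τ / F / S = 4.209 × 22 × 4 / 0.27 / 0.63 = 2177 mg

2180 mg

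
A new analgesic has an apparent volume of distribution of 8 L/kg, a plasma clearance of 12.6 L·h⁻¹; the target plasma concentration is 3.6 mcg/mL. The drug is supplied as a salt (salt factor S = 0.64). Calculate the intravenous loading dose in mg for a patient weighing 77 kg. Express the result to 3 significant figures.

Vd = 8 L/kg × 77 kg = 616.0 L
Loading dose depends on Vd (not clearance): it fills the distribution volume.
LD = Vd × C / S = 616.0 × 3.600 / 0.64 = 3465 mg

3470 mg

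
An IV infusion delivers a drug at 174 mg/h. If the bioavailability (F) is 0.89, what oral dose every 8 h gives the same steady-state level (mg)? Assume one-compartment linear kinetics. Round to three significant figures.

To maintain the same Css, the systemic dosing rate must be unchanged: F·D/τ = infusion rate.
D = rate × τ / F = 174 × 8 / 0.89 = 1564 mg

1560 mg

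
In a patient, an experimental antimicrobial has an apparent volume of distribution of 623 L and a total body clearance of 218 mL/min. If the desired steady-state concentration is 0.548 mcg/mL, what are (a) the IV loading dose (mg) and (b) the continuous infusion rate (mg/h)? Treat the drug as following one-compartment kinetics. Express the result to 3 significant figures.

Loading dose = Vd × C = 623.0 × 0.548 = 341.4 mg
CL = 218 mL/min × 60/1000 = 13.08 L/h
Maintenance: replace elimination → rate = CL × Css = 13.08 × 0.548 = 7.168 mg/h

(a) 341 mg; (b) 7.17 mg/h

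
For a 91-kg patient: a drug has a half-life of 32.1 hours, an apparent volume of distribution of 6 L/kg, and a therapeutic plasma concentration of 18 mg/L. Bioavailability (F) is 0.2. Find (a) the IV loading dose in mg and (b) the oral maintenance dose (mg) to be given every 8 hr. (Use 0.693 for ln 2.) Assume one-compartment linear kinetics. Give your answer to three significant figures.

(a) 9830 mg; (b) 8490 mg

Vd(total) = 91 kg × 6 L/kg = 546.0 L
LD = Vd × C = 546.0 × 18 = 9828 mg
CL = 0.693 × Vd / t½ = 0.693 × 546.0 / 32.1 = 11.79 L/h
D = CL × Css × τ / F = 11.79 × 18 × 8 / 0.2 = 8489 mg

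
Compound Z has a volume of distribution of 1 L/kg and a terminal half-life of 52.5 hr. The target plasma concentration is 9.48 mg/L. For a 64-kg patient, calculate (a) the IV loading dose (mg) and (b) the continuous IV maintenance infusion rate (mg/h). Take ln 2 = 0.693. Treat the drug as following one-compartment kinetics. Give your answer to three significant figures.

(a) 607 mg; (b) 8.01 mg/h

Total Vd = 1 × 64 = 64.00 L
LD = Vd × C = 64.00 × 9.48 = 606.7 mg
CL = 0.693 × Vd / t½ = 0.693 × 64.00 / 52.5 = 0.8448 L/h
Infusion rate = CL × Css = 0.8448 × 9.48 = 8.009 mg/h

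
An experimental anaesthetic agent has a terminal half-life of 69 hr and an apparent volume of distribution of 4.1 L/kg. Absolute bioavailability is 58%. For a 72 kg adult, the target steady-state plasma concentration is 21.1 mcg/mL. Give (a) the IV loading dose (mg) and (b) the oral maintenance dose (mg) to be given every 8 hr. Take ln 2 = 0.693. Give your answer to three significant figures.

(a) 6230 mg; (b) 863 mg

Vd = 4.1 L/kg × 72 kg = 295.2 L
LD = Vd × C = 295.2 × 21.1 = 6229 mg
CL = 0.693 × Vd / t½ = 0.693 × 295.2 / 69 = 2.965 L/h
D = CL × Css × τ / F = 2.965 × 21.1 × 8 / 0.58 = 862.9 mg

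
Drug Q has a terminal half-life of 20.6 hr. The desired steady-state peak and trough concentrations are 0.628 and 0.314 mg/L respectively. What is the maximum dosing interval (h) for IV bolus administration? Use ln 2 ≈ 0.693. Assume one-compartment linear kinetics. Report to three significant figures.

k = 0.693 / t½ = 0.693 / 20.6 = 0.03364 h⁻¹
Between IV bolus doses, concentration decays as C = C₀·e^(−kτ), so C_peak/C_trough = e^(kτ).
τ_max = ln(C_peak/C_trough) / k = ln(0.628/0.314) / 0.03364 = 0.6931 / 0.03364 = 20.60 h

20.6 h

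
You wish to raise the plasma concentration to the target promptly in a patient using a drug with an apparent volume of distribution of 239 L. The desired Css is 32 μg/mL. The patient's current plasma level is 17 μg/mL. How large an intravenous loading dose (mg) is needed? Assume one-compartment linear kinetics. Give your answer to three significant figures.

Concentration deficit ΔC = 32 − 17 = 15.00 mg/L
LD = Vd × ΔC = 239.0 × 15.00 = 3585 mg

3590 mg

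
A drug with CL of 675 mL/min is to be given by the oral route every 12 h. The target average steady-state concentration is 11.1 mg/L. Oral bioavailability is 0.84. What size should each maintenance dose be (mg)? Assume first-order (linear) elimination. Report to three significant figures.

Convert clearance: 675 mL/min × 60 min/h ÷ 1000 mL/L = 40.50 L/h
D = CL × Css × τ / F = 40.50 × 11.1 × 12 / 0.84 = 6422 mg

6420 mg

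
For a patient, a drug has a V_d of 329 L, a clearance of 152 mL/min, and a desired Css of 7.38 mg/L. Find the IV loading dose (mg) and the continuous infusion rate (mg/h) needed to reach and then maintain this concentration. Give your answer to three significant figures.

Loading dose = Vd × C = 329.0 × 7.38 = 2428 mg
CL = 152 mL/min = 152 × 0.06 = 9.120 L/h
Maintenance infusion rate = CL × Css = 9.120 × 7.38 = 67.31 mg/h

(a) 2430 mg; (b) 67.3 mg/h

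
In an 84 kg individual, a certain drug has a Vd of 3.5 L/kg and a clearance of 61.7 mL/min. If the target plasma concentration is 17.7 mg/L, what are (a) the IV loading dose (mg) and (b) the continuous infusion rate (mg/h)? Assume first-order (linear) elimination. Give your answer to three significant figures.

(a) 5200 mg; (b) 65.5 mg/h

Vd = 3.5 L/kg × 84 kg = 294.0 L
LD = Vd · C_target = 294.0 × 17.7 = 5204 mg
Convert clearance: 61.7 mL/min × 60 min/h ÷ 1000 mL/L = 3.702 L/h
Infusion rate = 3.702 L/h × 17.7 mg/L = 65.53 mg/h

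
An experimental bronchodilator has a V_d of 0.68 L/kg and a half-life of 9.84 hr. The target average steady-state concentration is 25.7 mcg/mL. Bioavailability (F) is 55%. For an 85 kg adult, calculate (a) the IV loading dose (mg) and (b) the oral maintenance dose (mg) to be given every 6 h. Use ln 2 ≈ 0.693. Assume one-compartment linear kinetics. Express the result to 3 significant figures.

Vd = 0.68 L/kg × 85 kg = 57.80 L
LD = Vd × C = 57.80 × 25.7 = 1485 mg
CL = 0.693 × Vd / t½ = 0.693 × 57.80 / 9.84 = 4.071 L/h
D = CL × Css × τ / F = 4.071 × 25.7 × 6 / 0.55 = 1141 mg

(a) 1490 mg; (b) 1140 mg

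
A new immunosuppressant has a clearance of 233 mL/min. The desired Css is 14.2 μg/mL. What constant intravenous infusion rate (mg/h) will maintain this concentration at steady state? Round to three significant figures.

199 mg/h

Convert clearance: 233 mL/min × 60 min/h ÷ 1000 mL/L = 13.98 L/h
At steady state, infusion rate equals elimination rate: rate in = CL × Css.
Infusion rate = CL · Css = 13.98 L/h × 14.2 mg/L = 198.5 mg/h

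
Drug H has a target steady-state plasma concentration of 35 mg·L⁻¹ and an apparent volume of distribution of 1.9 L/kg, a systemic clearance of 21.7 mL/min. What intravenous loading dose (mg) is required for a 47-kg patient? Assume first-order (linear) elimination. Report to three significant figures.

3130 mg

Total Vd = 1.9 × 47 = 89.30 L
LD = Vd × C = 89.30 × 35.00 = 3126 mg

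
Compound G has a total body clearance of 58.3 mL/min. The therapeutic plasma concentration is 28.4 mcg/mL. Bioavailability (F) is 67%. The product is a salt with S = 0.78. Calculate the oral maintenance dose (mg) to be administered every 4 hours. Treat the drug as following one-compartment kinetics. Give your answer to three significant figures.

Convert clearance: 58.3 mL/min × 60 min/h ÷ 1000 mL/L = 3.498 L/h
D = CL × Css × τ / F / S = 3.498 × 28.4 × 4 / 0.67 / 0.78 = 760.4 mg

760 mg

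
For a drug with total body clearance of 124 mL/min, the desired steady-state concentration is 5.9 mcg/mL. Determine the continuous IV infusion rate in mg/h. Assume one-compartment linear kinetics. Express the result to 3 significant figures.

43.9 mg/h

CL = 124 mL/min × 60/1000 = 7.440 L/h
Rate = CL × Css = 7.440 × 5.9 = 43.90 mg/h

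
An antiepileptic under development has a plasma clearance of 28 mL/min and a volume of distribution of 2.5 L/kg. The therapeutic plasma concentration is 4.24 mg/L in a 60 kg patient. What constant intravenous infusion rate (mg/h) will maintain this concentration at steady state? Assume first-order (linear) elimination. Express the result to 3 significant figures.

7.12 mg/h

CL = 28 mL/min × 60/1000 = 1.680 L/h
Infusion rate = CL · Css = 1.680 L/h × 4.24 mg/L = 7.123 mg/h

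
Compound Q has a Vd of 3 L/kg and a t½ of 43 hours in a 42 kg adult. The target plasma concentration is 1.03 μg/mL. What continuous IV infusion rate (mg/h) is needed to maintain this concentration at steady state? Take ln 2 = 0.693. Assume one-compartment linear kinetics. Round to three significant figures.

Vd(total) = 42 kg × 3 L/kg = 126.0 L
k = 0.693/43 = 0.01612 h⁻¹, so CL = k·Vd = 0.01612 × 126.0 = 2.031 L/h
Infusion rate = CL × Css = 2.031 × 1.03 = 2.092 mg/h

2.09 mg/h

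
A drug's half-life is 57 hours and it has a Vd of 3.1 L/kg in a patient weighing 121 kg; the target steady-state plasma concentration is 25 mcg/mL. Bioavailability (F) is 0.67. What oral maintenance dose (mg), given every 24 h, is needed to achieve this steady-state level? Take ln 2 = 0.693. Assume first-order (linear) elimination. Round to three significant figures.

Vd(total) = 121 kg × 3.1 L/kg = 375.1 L
k = 0.693/57 = 0.01216 h⁻¹, so CL = k·Vd = 0.01216 × 375.1 = 4.561 L/h
D = CL × Css × τ / F = 4.561 × 25 × 24 / 0.67 = 4084 mg

4080 mg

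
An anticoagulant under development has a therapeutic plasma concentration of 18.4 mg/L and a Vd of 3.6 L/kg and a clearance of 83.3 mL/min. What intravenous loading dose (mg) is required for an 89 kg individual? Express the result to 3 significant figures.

Total Vd = 3.6 × 89 = 320.4 L
LD = Vd × C = 320.4 × 18.40 = 5895 mg

5900 mg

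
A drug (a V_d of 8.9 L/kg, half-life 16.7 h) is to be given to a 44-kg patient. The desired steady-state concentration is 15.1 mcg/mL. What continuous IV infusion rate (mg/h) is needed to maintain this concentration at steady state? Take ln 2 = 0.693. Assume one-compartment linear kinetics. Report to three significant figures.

Vd(total) = 44 kg × 8.9 L/kg = 391.6 L
k = 0.693/16.7 = 0.04150 h⁻¹, so CL = k·Vd = 0.04150 × 391.6 = 16.25 L/h
Infusion rate = CL × Css = 16.25 × 15.1 = 245.4 mg/h

245 mg/h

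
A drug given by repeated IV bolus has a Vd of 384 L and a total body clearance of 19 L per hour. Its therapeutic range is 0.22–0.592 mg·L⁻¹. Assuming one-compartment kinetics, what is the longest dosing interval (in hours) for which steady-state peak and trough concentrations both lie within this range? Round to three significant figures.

20.0 h

k = CL / Vd = 19.00 / 384.0 = 0.04948 h⁻¹
Between IV bolus doses, concentration decays as C = C₀·e^(−kτ), so C_peak/C_trough = e^(kτ).
τ_max = ln(C_peak/C_trough) / k = ln(0.592/0.22) / 0.04948 = 0.9899 / 0.04948 = 20.01 h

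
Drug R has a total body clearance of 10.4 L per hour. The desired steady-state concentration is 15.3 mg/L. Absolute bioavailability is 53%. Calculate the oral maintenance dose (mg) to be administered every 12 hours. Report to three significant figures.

D = CL × Css × τ / F = 10.40 × 15.3 × 12 / 0.53 = 3603 mg

3600 mg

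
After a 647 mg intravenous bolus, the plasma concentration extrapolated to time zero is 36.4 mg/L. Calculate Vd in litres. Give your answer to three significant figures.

Immediately after an IV bolus, C₀ = Dose / Vd, so Vd = Dose / C₀.
Vd = 647 / 36.4 = 17.77 L

17.8 L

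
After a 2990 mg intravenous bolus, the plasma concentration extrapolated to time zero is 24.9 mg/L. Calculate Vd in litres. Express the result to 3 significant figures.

120 L

Immediately after an IV bolus, C₀ = Dose / Vd, so Vd = Dose / C₀.
Vd = 2990 / 24.9 = 120.1 L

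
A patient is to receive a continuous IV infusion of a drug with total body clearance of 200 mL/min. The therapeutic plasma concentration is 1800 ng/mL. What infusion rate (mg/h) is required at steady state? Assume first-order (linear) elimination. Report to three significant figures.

21.6 mg/h

CL = 200 mL/min = 200 × 0.06 = 12.00 L/h
C = 1800 ng/mL = 1.800 mg/L
At steady state, infusion rate equals elimination rate: rate in = CL × Css.
Rate = CL × Css = 12.00 × 1.8 = 21.60 mg/h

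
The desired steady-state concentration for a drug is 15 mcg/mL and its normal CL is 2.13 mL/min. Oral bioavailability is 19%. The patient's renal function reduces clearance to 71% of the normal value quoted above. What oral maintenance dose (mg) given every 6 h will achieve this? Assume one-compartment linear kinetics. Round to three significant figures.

43.0 mg

CL = 2.13 mL/min = 2.13 × 0.06 = 0.1278 L/h
Patient clearance = 0.71 × 0.1278 = 0.09074 L/h
D = CL × Css × τ / F = 0.09074 × 15 × 6 / 0.19 = 42.98 mg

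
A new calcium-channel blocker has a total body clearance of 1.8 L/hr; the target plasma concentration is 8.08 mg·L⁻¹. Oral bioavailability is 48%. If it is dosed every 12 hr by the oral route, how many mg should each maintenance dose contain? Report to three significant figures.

D = CL × Css × τ / F = 1.800 × 8.08 × 12 / 0.48 = 363.6 mg

364 mg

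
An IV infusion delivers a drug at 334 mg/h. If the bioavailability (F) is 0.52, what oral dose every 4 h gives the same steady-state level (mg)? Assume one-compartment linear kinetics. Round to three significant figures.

2570 mg

To maintain the same Css, the systemic dosing rate must be unchanged: F·D/τ = infusion rate.
D = rate × τ / F = 334 × 4 / 0.52 = 2569 mg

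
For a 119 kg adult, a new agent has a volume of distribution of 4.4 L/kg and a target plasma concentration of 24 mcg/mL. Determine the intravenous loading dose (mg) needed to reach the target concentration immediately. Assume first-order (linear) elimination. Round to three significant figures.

12600 mg

Vd(total) = 119 kg × 4.4 L/kg = 523.6 L
LD = Vd × C = 523.6 × 24.00 = 12570 mg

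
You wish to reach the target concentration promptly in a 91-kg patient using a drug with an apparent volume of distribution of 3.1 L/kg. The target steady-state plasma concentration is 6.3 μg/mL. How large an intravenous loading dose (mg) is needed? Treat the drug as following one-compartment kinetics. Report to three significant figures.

Vd(total) = 91 kg × 3.1 L/kg = 282.1 L
The loading dose fills Vd to the target concentration.
LD = Vd × C = 282.1 × 6.300 = 1777 mg

1780 mg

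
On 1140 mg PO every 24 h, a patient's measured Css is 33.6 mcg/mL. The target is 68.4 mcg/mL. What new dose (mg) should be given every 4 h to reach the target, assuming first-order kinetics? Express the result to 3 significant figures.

For first-order elimination, Css ∝ F·D/(CL·τ); F and CL are unchanged, so Css ∝ D/τ.
D₂ = D₁ × (Css,target / Css,current) × (τ₂/τ₁) = 1140 × (68.4/33.6) × (4/24) = 386.8 mg

387 mg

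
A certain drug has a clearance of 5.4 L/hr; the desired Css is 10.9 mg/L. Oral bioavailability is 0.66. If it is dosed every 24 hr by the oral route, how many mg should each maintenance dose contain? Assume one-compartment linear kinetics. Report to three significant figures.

At steady state, dose per interval replaces the amount cleared in that interval: F·D/τ = CL·Css.
D = CL × Css × τ / F = 5.400 × 10.9 × 24 / 0.66 = 2140 mg

2140 mg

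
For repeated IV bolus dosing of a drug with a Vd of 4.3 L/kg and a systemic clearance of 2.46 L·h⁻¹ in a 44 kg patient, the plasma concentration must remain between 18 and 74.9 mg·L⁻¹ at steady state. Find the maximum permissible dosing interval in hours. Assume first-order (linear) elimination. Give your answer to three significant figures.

110 h

Total Vd = 4.3 × 44 = 189.2 L
k = CL / Vd = 2.460 / 189.2 = 0.01300 h⁻¹
Between IV bolus doses, concentration decays as C = C₀·e^(−kτ), so C_peak/C_trough = e^(kτ).
τ_max = ln(C_peak/C_trough) / k = ln(74.9/18) / 0.01300 = 1.426 / 0.01300 = 109.7 h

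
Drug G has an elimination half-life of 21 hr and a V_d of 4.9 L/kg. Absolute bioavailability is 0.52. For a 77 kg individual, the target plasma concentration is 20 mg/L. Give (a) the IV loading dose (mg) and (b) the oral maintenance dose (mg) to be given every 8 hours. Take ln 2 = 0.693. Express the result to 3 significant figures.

Vd = 4.9 L/kg × 77 kg = 377.3 L
LD = Vd × C = 377.3 × 20 = 7546 mg
CL = 0.693 × Vd / t½ = 0.693 × 377.3 / 21 = 12.45 L/h
D = CL × Css × τ / F = 12.45 × 20 × 8 / 0.52 = 3831 mg

(a) 7550 mg; (b) 3830 mg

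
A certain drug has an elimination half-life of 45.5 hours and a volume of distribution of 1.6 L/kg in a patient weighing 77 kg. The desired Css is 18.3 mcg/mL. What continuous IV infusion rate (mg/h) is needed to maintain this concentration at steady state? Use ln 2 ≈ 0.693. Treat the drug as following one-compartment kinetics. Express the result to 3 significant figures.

34.3 mg/h

Total Vd = 1.6 × 77 = 123.2 L
CL = ln 2 · Vd / t½ = 0.693 × 123.2 / 45.5 = 1.876 L/h
Infusion rate = CL × Css = 1.876 × 18.3 = 34.33 mg/h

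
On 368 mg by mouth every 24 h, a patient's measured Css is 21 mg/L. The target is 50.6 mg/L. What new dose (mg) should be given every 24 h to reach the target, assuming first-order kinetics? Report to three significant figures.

887 mg

With linear kinetics, Css is proportional to dose rate (D/τ) at fixed clearance.
D₂ = D₁ × (Css,target / Css,current) = 368 × 50.6/21 = 886.7 mg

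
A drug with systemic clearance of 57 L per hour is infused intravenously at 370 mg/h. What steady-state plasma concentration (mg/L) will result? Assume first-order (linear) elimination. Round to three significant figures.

Css = rate / CL = 370 / 57.00 = 6.491 mg/L

6.49 mg/L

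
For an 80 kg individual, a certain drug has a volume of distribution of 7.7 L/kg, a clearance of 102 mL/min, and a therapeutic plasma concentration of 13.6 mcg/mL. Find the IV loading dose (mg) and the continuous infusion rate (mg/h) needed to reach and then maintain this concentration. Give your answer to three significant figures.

(a) 8380 mg; (b) 83.2 mg/h

Vd(total) = 80 kg × 7.7 L/kg = 616.0 L
Loading: fill Vd to C_target → 616.0 L × 13.6 mg/L = 8378 mg
CL = 102 mL/min × 60/1000 = 6.120 L/h
Maintenance: replace elimination → rate = CL × Css = 6.120 × 13.6 = 83.23 mg/h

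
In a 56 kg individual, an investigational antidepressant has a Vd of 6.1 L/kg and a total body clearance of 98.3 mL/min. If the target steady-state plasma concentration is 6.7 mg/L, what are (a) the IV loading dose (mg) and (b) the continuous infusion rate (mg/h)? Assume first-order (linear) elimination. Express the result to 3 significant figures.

(a) 2290 mg; (b) 39.5 mg/h

Vd = 6.1 L/kg × 56 kg = 341.6 L
Loading dose = Vd × C = 341.6 × 6.7 = 2289 mg
CL = 98.3 mL/min = 98.3 × 0.06 = 5.898 L/h
Infusion rate = 5.898 L/h × 6.7 mg/L = 39.52 mg/h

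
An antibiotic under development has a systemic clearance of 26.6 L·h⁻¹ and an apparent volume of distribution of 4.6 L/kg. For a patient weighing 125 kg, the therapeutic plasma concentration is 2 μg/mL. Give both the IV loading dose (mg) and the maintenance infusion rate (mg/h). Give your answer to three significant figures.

(a) 1150 mg; (b) 53.2 mg/h

Total Vd = 4.6 × 125 = 575.0 L
Loading dose = Vd × C = 575.0 × 2 = 1150 mg
Maintenance: replace elimination → rate = CL × Css = 26.60 × 2 = 53.20 mg/h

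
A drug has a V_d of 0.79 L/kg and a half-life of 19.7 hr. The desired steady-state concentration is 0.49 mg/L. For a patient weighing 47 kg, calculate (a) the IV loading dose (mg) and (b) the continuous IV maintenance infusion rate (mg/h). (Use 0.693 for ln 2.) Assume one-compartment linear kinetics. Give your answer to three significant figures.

(a) 18.2 mg; (b) 0.640 mg/h

Total Vd = 0.79 × 47 = 37.13 L
LD = Vd × C = 37.13 × 0.49 = 18.19 mg
CL = 0.693 × Vd / t½ = 0.693 × 37.13 / 19.7 = 1.306 L/h
Infusion rate = CL × Css = 1.306 × 0.49 = 0.6399 mg/h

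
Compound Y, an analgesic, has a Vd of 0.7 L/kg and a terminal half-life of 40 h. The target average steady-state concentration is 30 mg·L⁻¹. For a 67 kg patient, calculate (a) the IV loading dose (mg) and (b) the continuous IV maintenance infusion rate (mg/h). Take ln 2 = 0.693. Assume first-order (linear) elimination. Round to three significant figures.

(a) 1410 mg; (b) 24.4 mg/h

Total Vd = 0.7 × 67 = 46.90 L
LD = Vd × C = 46.90 × 30 = 1407 mg
CL = 0.693 × Vd / t½ = 0.693 × 46.90 / 40 = 0.8125 L/h
Infusion rate = CL × Css = 0.8125 × 30 = 24.38 mg/h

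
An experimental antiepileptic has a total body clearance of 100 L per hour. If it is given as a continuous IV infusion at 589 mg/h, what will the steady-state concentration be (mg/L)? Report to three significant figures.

Css = rate / CL = 589 / 100.0 = 5.890 mg/L

5.89 mg/L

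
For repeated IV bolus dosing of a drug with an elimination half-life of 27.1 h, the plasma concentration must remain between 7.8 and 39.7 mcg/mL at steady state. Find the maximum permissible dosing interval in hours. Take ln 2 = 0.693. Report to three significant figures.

k = 0.693 / t½ = 0.693 / 27.1 = 0.02557 h⁻¹
Between IV bolus doses, concentration decays as C = C₀·e^(−kτ), so C_peak/C_trough = e^(kτ).
τ_max = ln(C_peak/C_trough) / k = ln(39.7/7.8) / 0.02557 = 1.627 / 0.02557 = 63.63 h

63.6 h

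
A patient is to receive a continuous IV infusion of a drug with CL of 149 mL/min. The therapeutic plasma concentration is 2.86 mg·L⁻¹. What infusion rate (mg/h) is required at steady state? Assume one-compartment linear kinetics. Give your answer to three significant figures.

25.6 mg/h

CL = 149 mL/min = 149 × 0.06 = 8.940 L/h
At steady state, infusion rate equals elimination rate: rate in = CL × Css.
R₀ = 8.940 × 2.86 = 25.57 mg/h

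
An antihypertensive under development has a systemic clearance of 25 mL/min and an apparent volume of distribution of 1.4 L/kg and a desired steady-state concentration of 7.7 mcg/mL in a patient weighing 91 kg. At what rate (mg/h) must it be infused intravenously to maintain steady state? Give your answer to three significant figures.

11.6 mg/h

CL = 25 mL/min × 60/1000 = 1.500 L/h
At steady state, infusion rate equals elimination rate: rate in = CL × Css.
Rate = CL × Css = 1.500 × 7.7 = 11.55 mg/h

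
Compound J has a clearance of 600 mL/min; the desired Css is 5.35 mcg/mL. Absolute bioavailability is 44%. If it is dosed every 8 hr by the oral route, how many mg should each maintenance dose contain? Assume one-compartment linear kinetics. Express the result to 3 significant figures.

CL = 600 mL/min × 60/1000 = 36.00 L/h
At steady state, dose per interval replaces the amount cleared in that interval: F·D/τ = CL·Css.
D = CL × Css × τ / F = 36.00 × 5.35 × 8 / 0.44 = 3502 mg

3500 mg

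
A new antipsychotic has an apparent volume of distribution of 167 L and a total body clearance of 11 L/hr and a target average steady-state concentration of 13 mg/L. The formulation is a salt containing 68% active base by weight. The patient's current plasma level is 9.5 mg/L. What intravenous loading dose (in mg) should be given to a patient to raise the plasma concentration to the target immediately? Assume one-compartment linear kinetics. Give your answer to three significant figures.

860 mg

The loading dose fills Vd to the target concentration.
Concentration deficit ΔC = 13 − 9.5 = 3.500 mg/L
LD = Vd × ΔC / S = 167.0 × 3.500 / 0.68 = 859.6 mg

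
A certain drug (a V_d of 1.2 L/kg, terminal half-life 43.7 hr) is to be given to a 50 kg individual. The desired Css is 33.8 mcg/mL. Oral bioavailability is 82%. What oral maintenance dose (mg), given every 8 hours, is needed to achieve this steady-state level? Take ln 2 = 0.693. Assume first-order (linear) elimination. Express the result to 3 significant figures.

Total Vd = 1.2 × 50 = 60.00 L
CL = ln 2 · Vd / t½ = 0.693 × 60.00 / 43.7 = 0.9515 L/h
D = CL × Css × τ / F = 0.9515 × 33.8 × 8 / 0.82 = 313.8 mg

314 mg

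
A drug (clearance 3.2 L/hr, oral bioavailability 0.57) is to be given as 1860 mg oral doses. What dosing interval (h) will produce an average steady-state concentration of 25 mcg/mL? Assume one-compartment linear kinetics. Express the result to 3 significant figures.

F·D/τ = CL·Css → τ = F·D / (CL·Css).
τ = 0.57 × 1860 / (3.2 × 25) = 13.25 h

13.3 h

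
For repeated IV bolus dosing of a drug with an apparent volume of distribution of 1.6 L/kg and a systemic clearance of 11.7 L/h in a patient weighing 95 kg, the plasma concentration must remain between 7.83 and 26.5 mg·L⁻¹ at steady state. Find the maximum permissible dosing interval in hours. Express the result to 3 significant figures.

15.8 h

Vd(total) = 95 kg × 1.6 L/kg = 152.0 L
k = CL / Vd = 11.70 / 152.0 = 0.07697 h⁻¹
Between IV bolus doses, concentration decays as C = C₀·e^(−kτ), so C_peak/C_trough = e^(kτ).
τ_max = ln(C_peak/C_trough) / k = ln(26.5/7.83) / 0.07697 = 1.219 / 0.07697 = 15.84 h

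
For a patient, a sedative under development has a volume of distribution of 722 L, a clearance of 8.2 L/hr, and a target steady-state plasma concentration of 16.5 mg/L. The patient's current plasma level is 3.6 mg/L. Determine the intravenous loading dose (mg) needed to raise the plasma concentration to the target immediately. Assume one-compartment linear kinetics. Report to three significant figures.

Concentration deficit ΔC = 16.5 − 3.6 = 12.90 mg/L
LD = Vd × ΔC = 722.0 × 12.90 = 9314 mg

9310 mg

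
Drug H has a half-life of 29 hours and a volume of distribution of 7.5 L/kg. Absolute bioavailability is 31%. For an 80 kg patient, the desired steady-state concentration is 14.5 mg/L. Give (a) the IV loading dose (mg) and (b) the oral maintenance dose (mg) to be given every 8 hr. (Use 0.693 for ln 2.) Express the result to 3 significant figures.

Total Vd = 7.5 × 80 = 600.0 L
LD = Vd × C = 600.0 × 14.5 = 8700 mg
CL = 0.693 × Vd / t½ = 0.693 × 600.0 / 29 = 14.34 L/h
D = CL × Css × τ / F = 14.34 × 14.5 × 8 / 0.31 = 5366 mg

(a) 8700 mg; (b) 5370 mg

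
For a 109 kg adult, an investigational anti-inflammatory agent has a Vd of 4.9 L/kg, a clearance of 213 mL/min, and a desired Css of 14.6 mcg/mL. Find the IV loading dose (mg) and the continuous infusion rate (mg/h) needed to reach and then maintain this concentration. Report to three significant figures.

Total Vd = 4.9 × 109 = 534.1 L
LD = Vd · C_target = 534.1 × 14.6 = 7798 mg
CL = 213 mL/min × 60/1000 = 12.78 L/h
Maintenance infusion rate = CL × Css = 12.78 × 14.6 = 186.6 mg/h

(a) 7800 mg; (b) 187 mg/h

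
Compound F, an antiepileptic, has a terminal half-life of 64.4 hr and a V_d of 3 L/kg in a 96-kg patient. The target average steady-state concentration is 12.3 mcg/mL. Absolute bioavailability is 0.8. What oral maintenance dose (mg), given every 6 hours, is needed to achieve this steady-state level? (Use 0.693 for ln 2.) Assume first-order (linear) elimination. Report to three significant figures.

286 mg

Total Vd = 3 × 96 = 288.0 L
CL = 0.693 × Vd / t½ = 0.693 × 288.0 / 64.4 = 3.099 L/h
D = CL × Css × τ / F = 3.099 × 12.3 × 6 / 0.8 = 285.9 mg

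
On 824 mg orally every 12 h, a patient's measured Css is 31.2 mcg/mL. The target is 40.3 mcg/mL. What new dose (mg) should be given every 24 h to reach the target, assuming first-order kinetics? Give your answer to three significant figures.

2130 mg

With linear kinetics, Css is proportional to dose rate (D/τ) at fixed clearance.
D₂ = D₁ × (Css,target / Css,current) × (τ₂/τ₁) = 824 × (40.3/31.2) × (24/12) = 2129 mg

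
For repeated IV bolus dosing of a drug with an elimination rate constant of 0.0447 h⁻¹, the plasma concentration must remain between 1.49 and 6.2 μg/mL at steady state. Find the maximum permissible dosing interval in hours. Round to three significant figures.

31.9 h

Between IV bolus doses, concentration decays as C = C₀·e^(−kτ), so C_peak/C_trough = e^(kτ).
τ_max = ln(C_peak/C_trough) / k = ln(6.2/1.49) / 0.04470 = 1.426 / 0.04470 = 31.90 h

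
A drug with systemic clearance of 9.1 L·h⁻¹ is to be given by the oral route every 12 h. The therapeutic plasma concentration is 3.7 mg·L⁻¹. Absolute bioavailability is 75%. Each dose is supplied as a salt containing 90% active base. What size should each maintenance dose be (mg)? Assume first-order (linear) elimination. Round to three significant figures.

At steady state, dose per interval replaces the amount cleared in that interval: F·S·D/τ = CL·Css.
D = CL × Css × τ / F / S = 9.100 × 3.7 × 12 / 0.75 / 0.9 = 598.6 mg

599 mg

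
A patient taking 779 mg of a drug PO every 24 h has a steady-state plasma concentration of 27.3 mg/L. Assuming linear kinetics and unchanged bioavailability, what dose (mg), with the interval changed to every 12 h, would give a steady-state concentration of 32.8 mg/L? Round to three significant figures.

With linear kinetics, Css is proportional to dose rate (D/τ) at fixed clearance.
D₂ = D₁ × (Css,target / Css,current) × (τ₂/τ₁) = 779 × (32.8/27.3) × (12/24) = 468.0 mg

468 mg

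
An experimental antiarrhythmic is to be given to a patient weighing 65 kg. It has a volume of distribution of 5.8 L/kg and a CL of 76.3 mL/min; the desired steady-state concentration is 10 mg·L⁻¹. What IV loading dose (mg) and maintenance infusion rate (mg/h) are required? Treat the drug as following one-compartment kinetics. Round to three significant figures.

(a) 3770 mg; (b) 45.8 mg/h

Vd(total) = 65 kg × 5.8 L/kg = 377.0 L
LD = Vd · C_target = 377.0 × 10 = 3770 mg
CL = 76.3 mL/min × 60/1000 = 4.578 L/h
Maintenance infusion rate = CL × Css = 4.578 × 10 = 45.78 mg/h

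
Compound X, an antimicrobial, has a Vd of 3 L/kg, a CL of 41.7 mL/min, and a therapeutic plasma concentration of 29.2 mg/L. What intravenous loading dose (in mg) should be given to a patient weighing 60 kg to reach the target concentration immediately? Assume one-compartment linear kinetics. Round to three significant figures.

5260 mg

Vd(total) = 60 kg × 3 L/kg = 180.0 L
Loading dose depends on Vd (not clearance): it fills the distribution volume.
LD = Vd × C = 180.0 × 29.20 = 5256 mg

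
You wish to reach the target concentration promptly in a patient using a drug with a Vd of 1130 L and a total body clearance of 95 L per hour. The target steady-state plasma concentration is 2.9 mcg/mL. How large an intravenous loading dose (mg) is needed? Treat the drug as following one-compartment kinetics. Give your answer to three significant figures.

Loading dose depends on Vd (not clearance): it fills the distribution volume.
LD = Vd × C = 1130 × 2.900 = 3277 mg

3280 mg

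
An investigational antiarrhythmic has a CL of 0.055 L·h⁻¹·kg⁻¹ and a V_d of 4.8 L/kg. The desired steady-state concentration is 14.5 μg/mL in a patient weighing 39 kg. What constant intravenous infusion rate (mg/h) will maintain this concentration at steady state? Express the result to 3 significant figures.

CL = 0.055 L·h⁻¹·kg⁻¹ × 39 kg = 2.145 L/h
R₀ = 2.145 × 14.5 = 31.10 mg/h

31.1 mg/h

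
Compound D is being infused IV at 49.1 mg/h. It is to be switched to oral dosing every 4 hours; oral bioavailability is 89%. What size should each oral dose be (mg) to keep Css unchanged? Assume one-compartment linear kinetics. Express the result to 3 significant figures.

To maintain the same Css, the systemic dosing rate must be unchanged: F·D/τ = infusion rate.
D = rate × τ / F = 49.1 × 4 / 0.89 = 220.7 mg

221 mg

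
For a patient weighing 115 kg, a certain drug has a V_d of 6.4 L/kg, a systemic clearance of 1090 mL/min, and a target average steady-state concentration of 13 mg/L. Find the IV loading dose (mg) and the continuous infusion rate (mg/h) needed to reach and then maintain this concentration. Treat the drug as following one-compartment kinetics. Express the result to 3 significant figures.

(a) 9570 mg; (b) 850 mg/h

Vd(total) = 115 kg × 6.4 L/kg = 736.0 L
Loading: fill Vd to C_target → 736.0 L × 13 mg/L = 9568 mg
CL = 1090 mL/min × 60/1000 = 65.40 L/h
Maintenance: replace elimination → rate = CL × Css = 65.40 × 13 = 850.2 mg/h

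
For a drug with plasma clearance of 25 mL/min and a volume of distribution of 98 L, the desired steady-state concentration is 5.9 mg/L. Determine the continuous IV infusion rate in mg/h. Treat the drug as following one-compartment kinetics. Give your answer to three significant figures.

8.85 mg/h

Convert clearance: 25 mL/min × 60 min/h ÷ 1000 mL/L = 1.500 L/h
R₀ = 1.500 × 5.9 = 8.850 mg/h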